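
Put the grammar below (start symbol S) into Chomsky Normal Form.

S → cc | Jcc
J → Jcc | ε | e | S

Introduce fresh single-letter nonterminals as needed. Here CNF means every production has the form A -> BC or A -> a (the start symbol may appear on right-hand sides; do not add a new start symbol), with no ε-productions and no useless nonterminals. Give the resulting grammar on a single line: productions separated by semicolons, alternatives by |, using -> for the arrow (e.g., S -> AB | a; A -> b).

S -> AA | JC; A -> c; B -> AA; C -> AA; J -> e | AA | JB

Nullable: {J}; after ε-elimination: S -> cc | Jcc; J -> S | e | cc | Jcc.
After unit-elimination: S -> cc | Jcc; J -> e | cc | Jcc.
TERM: introduce A -> c and substitute in every rule of length ≥2.
BIN: J -> JAA becomes J -> JB, B -> AA; S -> JAA becomes S -> JC, C -> AA.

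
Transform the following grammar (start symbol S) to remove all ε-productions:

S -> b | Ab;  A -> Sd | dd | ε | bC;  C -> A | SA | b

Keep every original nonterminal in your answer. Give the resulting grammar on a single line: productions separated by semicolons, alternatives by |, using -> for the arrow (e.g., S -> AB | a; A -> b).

Nullable set: {A, C}.
S -> Ab: A nullable, giving Ab | b.
Drop A -> ε.
A -> bC: C nullable, giving b | bC.
C -> A: A nullable, giving A.
C -> SA: A nullable, giving S | SA.
Unchanged (no nullable symbols): S -> b; A -> Sd; A -> dd; C -> b.

S -> b | Ab; A -> b | Sd | bC | dd; C -> A | S | b | SA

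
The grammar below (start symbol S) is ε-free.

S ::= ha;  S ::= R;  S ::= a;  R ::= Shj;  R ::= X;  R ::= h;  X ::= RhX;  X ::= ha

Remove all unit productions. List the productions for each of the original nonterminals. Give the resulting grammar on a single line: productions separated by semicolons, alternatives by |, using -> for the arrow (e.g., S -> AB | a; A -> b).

Unit productions: R->X, S->R.
Unit pairs (A ⇒* B via units): (R,X), (S,R), (S,X).
S: inherits non-unit rules of {R, S, X} → RhX | Shj | a | h | ha.
R: inherits non-unit rules of {R, X} → RhX | Shj | h | ha.
X: inherits non-unit rules of {X} → RhX | ha.

S -> a | h | ha | RhX | Shj; R -> h | ha | RhX | Shj; X -> ha | RhX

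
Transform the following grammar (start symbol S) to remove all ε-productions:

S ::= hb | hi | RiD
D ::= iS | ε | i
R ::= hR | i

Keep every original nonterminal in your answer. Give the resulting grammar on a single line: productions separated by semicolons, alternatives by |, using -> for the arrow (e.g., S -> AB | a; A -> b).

Nullable set: {D}.
S -> RiD: D nullable, giving Ri | RiD.
Drop D -> ε.
Unchanged (no nullable symbols): S -> hb; S -> hi; D -> i; D -> iS; R -> hR; R -> i.

S -> Ri | hb | hi | RiD; D -> i | iS; R -> i | hR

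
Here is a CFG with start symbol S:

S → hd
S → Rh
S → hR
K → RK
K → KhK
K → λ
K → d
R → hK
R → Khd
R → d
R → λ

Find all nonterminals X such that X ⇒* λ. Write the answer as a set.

{K, R}

Directly nullable (have an ε-rule): {K, R}.
Not nullable: S — each has a terminal in every rule's right-hand side or depends on a non-nullable symbol.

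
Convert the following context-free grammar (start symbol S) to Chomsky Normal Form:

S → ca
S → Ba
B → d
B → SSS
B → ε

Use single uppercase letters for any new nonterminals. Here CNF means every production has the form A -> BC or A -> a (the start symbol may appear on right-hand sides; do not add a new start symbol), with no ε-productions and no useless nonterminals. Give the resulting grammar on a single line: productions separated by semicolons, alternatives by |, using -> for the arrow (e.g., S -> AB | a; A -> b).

Nullable: {B}; after ε-elimination: S -> a | Ba | ca; B -> d | SSS.
No unit productions to eliminate.
TERM: introduce A -> a, C -> c and substitute in every rule of length ≥2.
BIN: B -> SSS becomes B -> SD, D -> SS.

S -> a | BA | CA; A -> a; B -> d | SD; C -> c; D -> SS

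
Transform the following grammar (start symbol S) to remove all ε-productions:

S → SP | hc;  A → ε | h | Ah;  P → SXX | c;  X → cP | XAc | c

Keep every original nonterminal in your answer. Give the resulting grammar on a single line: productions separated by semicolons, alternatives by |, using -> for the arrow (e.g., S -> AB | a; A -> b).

S -> SP | hc; A -> h | Ah; P -> c | SXX; X -> c | Xc | cP | XAc

Nullable set: {A}.
Drop A -> ε.
A -> Ah: A nullable, giving Ah | h.
X -> XAc: A nullable, giving XAc | Xc.
Unchanged (no nullable symbols): S -> SP; S -> hc; A -> h; P -> SXX; P -> c; X -> c; X -> cP.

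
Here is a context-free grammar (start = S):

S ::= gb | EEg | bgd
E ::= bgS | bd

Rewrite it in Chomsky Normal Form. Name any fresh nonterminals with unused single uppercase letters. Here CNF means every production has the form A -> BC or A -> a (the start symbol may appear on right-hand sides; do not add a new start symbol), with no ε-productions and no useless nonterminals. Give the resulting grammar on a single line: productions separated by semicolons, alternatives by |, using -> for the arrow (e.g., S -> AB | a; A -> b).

S -> AF | CA | EG; A -> b; B -> d; C -> g; D -> CS; E -> AB | AD; F -> CB; G -> EC

No ε-productions.
No unit productions to eliminate.
TERM: introduce A -> b, B -> d, C -> g and substitute in every rule of length ≥2.
BIN: E -> ACS becomes E -> AD, D -> CS; S -> ACB becomes S -> AF, F -> CB; S -> EEC becomes S -> EG, G -> EC.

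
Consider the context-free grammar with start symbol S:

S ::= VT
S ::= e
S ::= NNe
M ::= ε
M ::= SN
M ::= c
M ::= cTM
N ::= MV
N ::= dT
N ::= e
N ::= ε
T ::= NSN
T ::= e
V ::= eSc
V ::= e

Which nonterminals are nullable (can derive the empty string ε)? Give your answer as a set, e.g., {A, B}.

{M, N}

Directly nullable (have an ε-rule): {M, N}.
Not nullable: S, T, V — each has a terminal in every rule's right-hand side or depends on a non-nullable symbol.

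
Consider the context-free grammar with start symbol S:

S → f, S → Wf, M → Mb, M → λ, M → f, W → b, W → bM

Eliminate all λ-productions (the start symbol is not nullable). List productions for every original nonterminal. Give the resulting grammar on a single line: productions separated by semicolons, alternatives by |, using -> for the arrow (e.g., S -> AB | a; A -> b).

Nullable set: {M}.
Drop M -> λ.
M -> Mb: M nullable, giving Mb | b.
W -> bM: M nullable, giving b | bM.
Unchanged (no nullable symbols): S -> Wf; S -> f; M -> f; W -> b.

S -> f | Wf; M -> b | f | Mb; W -> b | bM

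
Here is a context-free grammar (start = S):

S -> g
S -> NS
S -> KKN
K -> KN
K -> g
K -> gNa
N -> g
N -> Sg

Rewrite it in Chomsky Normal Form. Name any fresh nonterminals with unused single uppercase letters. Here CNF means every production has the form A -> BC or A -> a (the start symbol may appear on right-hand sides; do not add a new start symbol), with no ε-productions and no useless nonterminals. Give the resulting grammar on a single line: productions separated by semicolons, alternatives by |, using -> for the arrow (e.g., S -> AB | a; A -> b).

No ε-productions.
No unit productions to eliminate.
TERM: introduce B -> a, A -> g and substitute in every rule of length ≥2.
BIN: K -> ANB becomes K -> AC, C -> NB; S -> KKN becomes S -> KD, D -> KN.

S -> g | KD | NS; A -> g; B -> a; C -> NB; D -> KN; K -> g | AC | KN; N -> g | SA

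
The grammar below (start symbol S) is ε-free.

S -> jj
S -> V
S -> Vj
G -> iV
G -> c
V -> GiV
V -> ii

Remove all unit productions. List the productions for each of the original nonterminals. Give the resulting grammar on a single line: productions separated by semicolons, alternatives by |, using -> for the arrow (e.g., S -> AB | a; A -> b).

Unit productions: S->V.
Unit pairs (A ⇒* B via units): (S,V).
S: inherits non-unit rules of {S, V} → GiV | Vj | ii | jj.
G: inherits non-unit rules of {G} → c | iV.
V: inherits non-unit rules of {V} → GiV | ii.

S -> Vj | ii | jj | GiV; G -> c | iV; V -> ii | GiV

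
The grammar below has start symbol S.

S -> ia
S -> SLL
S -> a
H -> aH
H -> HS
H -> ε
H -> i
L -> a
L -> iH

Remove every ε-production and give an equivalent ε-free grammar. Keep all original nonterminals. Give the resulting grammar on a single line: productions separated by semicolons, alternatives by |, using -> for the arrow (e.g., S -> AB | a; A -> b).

S -> a | ia | SLL; H -> S | a | i | HS | aH; L -> a | i | iH

Nullable set: {H}.
Drop H -> ε.
H -> HS: H nullable, giving HS | S.
H -> aH: H nullable, giving a | aH.
L -> iH: H nullable, giving i | iH.
Unchanged (no nullable symbols): S -> SLL; S -> a; S -> ia; H -> i; L -> a.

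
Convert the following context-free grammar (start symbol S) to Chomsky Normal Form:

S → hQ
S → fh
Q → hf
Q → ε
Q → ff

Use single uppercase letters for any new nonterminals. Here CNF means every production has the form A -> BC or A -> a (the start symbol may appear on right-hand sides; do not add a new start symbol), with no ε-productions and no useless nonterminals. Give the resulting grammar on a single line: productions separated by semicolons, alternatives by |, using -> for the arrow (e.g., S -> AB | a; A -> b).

Nullable: {Q}; after ε-elimination: S -> h | fh | hQ; Q -> ff | hf.
No unit productions to eliminate.
TERM: introduce A -> f, B -> h and substitute in every rule of length ≥2.

S -> h | AB | BQ; A -> f; B -> h; Q -> AA | BA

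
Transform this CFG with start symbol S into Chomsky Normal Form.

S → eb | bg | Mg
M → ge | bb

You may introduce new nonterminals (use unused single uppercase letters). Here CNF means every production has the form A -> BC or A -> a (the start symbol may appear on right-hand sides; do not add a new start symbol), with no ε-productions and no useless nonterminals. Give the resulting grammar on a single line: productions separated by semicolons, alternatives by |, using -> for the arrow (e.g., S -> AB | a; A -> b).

No ε-productions.
No unit productions to eliminate.
TERM: introduce A -> b, C -> e, B -> g and substitute in every rule of length ≥2.

S -> AB | CA | MB; A -> b; B -> g; C -> e; M -> AA | BC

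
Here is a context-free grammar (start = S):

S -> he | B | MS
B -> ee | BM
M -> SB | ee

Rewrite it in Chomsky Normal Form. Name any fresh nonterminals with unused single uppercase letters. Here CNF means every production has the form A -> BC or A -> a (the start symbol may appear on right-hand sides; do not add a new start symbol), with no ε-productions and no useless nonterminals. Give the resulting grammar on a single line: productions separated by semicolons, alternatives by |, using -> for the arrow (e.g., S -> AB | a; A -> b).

S -> AA | BM | CA | MS; A -> e; B -> AA | BM; C -> h; M -> AA | SB

No ε-productions.
After unit-elimination: S -> BM | MS | ee | he; B -> BM | ee; M -> SB | ee.
TERM: introduce A -> e, C -> h and substitute in every rule of length ≥2.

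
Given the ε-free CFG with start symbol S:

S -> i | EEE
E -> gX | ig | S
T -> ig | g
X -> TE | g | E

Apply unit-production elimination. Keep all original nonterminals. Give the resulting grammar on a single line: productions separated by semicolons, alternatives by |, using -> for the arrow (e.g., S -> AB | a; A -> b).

S -> i | EEE; E -> i | gX | ig | EEE; T -> g | ig; X -> g | i | TE | gX | ig | EEE

Unit productions: E->S, X->E.
Unit pairs (A ⇒* B via units): (E,S), (X,E), (X,S).
S: inherits non-unit rules of {S} → EEE | i.
E: inherits non-unit rules of {E, S} → EEE | gX | i | ig.
T: inherits non-unit rules of {T} → g | ig.
X: inherits non-unit rules of {E, S, X} → EEE | TE | g | gX | i | ig.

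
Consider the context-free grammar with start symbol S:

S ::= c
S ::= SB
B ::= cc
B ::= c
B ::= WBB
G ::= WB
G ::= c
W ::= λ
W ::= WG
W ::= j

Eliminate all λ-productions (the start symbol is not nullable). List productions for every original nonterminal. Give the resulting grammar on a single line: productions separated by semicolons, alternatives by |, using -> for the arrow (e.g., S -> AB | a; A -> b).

Nullable set: {W}.
B -> WBB: W nullable, giving BB | WBB.
G -> WB: W nullable, giving B | WB.
Drop W -> λ.
W -> WG: W nullable, giving G | WG.
Unchanged (no nullable symbols): S -> SB; S -> c; B -> c; B -> cc; G -> c; W -> j.

S -> c | SB; B -> c | BB | cc | WBB; G -> B | c | WB; W -> G | j | WG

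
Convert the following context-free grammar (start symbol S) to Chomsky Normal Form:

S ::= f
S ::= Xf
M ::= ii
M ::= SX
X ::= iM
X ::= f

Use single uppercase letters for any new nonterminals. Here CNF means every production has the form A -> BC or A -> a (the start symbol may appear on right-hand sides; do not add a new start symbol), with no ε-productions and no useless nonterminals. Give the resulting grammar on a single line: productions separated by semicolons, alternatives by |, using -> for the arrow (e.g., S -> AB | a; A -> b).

S -> f | XB; A -> i; B -> f; M -> AA | SX; X -> f | AM

No ε-productions.
No unit productions to eliminate.
TERM: introduce B -> f, A -> i and substitute in every rule of length ≥2.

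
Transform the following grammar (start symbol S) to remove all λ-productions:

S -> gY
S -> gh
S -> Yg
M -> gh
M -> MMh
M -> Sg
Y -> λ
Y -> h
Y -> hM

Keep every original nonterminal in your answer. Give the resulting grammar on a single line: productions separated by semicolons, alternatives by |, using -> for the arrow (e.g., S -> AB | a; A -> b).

Nullable set: {Y}.
S -> Yg: Y nullable, giving Yg | g.
S -> gY: Y nullable, giving g | gY.
Drop Y -> λ.
Unchanged (no nullable symbols): S -> gh; M -> MMh; M -> Sg; M -> gh; Y -> h; Y -> hM.

S -> g | Yg | gY | gh; M -> Sg | gh | MMh; Y -> h | hM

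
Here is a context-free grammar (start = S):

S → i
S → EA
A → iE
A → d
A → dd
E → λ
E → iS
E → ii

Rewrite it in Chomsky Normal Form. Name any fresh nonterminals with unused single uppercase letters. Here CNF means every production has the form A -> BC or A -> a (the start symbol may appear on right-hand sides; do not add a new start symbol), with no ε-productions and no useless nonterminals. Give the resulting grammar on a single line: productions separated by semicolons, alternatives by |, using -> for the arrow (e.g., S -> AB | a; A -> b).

Nullable: {E}; after ε-elimination: S -> A | i | EA; A -> d | i | dd | iE; E -> iS | ii.
After unit-elimination: S -> d | i | EA | dd | iE; A -> d | i | dd | iE; E -> iS | ii.
TERM: introduce B -> d, C -> i and substitute in every rule of length ≥2.

S -> d | i | BB | CE | EA; A -> d | i | BB | CE; B -> d; C -> i; E -> CC | CS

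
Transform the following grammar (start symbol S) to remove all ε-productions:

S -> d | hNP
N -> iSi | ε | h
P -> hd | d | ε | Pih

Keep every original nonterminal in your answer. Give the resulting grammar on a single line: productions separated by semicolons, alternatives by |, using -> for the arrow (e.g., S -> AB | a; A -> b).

S -> d | h | hN | hP | hNP; N -> h | iSi; P -> d | hd | ih | Pih

Nullable set: {N, P}.
S -> hNP: N, P nullable, giving h | hN | hNP | hP.
Drop N -> ε.
Drop P -> ε.
P -> Pih: P nullable, giving Pih | ih.
Unchanged (no nullable symbols): S -> d; N -> h; N -> iSi; P -> d; P -> hd.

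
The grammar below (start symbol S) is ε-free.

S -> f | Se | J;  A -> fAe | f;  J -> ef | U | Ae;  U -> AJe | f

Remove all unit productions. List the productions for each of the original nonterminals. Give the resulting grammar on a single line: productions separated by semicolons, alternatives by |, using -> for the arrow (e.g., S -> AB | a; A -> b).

Unit productions: J->U, S->J.
Unit pairs (A ⇒* B via units): (J,U), (S,J), (S,U).
S: inherits non-unit rules of {J, S, U} → AJe | Ae | Se | ef | f.
A: inherits non-unit rules of {A} → f | fAe.
J: inherits non-unit rules of {J, U} → AJe | Ae | ef | f.
U: inherits non-unit rules of {U} → AJe | f.

S -> f | Ae | Se | ef | AJe; A -> f | fAe; J -> f | Ae | ef | AJe; U -> f | AJe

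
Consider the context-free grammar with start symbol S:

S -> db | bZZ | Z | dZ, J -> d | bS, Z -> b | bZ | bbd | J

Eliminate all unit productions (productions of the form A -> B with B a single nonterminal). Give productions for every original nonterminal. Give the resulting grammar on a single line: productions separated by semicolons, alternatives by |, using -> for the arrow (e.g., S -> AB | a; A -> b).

Unit productions: S->Z, Z->J.
Unit pairs (A ⇒* B via units): (S,J), (S,Z), (Z,J).
S: inherits non-unit rules of {J, S, Z} → b | bS | bZ | bZZ | bbd | d | dZ | db.
J: inherits non-unit rules of {J} → bS | d.
Z: inherits non-unit rules of {J, Z} → b | bS | bZ | bbd | d.

S -> b | d | bS | bZ | dZ | db | bZZ | bbd; J -> d | bS; Z -> b | d | bS | bZ | bbd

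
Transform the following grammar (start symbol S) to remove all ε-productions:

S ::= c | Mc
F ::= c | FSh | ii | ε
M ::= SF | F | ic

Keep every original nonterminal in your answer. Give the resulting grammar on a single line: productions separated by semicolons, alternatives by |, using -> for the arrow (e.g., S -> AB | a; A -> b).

Nullable set: {F, M}.
S -> Mc: M nullable, giving Mc | c.
Drop F -> ε.
F -> FSh: F nullable, giving FSh | Sh.
M -> F: F nullable, giving F.
M -> SF: F nullable, giving S | SF.
Unchanged (no nullable symbols): S -> c; F -> c; F -> ii; M -> ic.

S -> c | Mc; F -> c | Sh | ii | FSh; M -> F | S | SF | ic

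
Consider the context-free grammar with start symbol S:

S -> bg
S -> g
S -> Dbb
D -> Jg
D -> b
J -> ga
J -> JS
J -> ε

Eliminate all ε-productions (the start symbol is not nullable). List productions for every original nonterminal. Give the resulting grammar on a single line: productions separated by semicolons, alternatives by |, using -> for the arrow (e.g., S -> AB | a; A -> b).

S -> g | bg | Dbb; D -> b | g | Jg; J -> S | JS | ga

Nullable set: {J}.
D -> Jg: J nullable, giving Jg | g.
Drop J -> ε.
J -> JS: J nullable, giving JS | S.
Unchanged (no nullable symbols): S -> Dbb; S -> bg; S -> g; D -> b; J -> ga.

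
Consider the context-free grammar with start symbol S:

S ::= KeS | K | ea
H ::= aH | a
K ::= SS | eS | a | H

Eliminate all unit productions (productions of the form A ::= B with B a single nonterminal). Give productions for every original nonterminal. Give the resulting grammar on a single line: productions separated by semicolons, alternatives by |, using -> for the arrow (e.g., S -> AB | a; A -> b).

Unit productions: K->H, S->K.
Unit pairs (A ⇒* B via units): (K,H), (S,H), (S,K).
S: inherits non-unit rules of {H, K, S} → KeS | SS | a | aH | eS | ea.
H: inherits non-unit rules of {H} → a | aH.
K: inherits non-unit rules of {H, K} → SS | a | aH | eS.

S -> a | SS | aH | eS | ea | KeS; H -> a | aH; K -> a | SS | aH | eS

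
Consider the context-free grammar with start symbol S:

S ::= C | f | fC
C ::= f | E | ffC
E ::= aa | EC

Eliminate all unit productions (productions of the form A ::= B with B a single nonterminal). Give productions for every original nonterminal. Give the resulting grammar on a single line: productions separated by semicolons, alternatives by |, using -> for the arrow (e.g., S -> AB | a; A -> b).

S -> f | EC | aa | fC | ffC; C -> f | EC | aa | ffC; E -> EC | aa

Unit productions: C->E, S->C.
Unit pairs (A ⇒* B via units): (C,E), (S,C), (S,E).
S: inherits non-unit rules of {C, E, S} → EC | aa | f | fC | ffC.
C: inherits non-unit rules of {C, E} → EC | aa | f | ffC.
E: inherits non-unit rules of {E} → EC | aa.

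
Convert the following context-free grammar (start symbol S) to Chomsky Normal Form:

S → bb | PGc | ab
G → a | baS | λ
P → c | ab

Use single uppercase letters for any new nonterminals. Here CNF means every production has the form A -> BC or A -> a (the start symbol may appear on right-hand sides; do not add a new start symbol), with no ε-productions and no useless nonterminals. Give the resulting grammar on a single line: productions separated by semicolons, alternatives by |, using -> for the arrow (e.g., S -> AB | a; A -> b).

S -> AA | BA | PC | PE; A -> b; B -> a; C -> c; D -> BS; E -> GC; G -> a | AD; P -> c | BA

Nullable: {G}; after ε-elimination: S -> Pc | ab | bb | PGc; G -> a | baS; P -> c | ab.
No unit productions to eliminate.
TERM: introduce B -> a, A -> b, C -> c and substitute in every rule of length ≥2.
BIN: G -> ABS becomes G -> AD, D -> BS; S -> PGC becomes S -> PE, E -> GC.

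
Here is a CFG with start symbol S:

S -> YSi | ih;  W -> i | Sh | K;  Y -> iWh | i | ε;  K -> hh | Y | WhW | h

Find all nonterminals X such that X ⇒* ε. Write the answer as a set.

Directly nullable (have an ε-rule): {Y}.
K is nullable via K -> Y (every symbol on the right is already known nullable).
W is nullable via W -> K (every symbol on the right is already known nullable).
Not nullable: S — each has a terminal in every rule's right-hand side or depends on a non-nullable symbol.

{K, W, Y}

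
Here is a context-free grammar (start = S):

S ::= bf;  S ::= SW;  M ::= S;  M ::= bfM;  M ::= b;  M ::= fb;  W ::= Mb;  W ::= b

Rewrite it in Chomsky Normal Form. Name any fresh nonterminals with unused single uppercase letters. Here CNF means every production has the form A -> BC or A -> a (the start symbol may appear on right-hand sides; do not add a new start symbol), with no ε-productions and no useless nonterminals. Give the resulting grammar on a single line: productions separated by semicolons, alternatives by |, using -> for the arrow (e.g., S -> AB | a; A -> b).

S -> AB | SW; A -> b; B -> f; C -> BM; M -> b | AB | AC | BA | SW; W -> b | MA

No ε-productions.
After unit-elimination: S -> SW | bf; M -> b | SW | bf | fb | bfM; W -> b | Mb.
TERM: introduce A -> b, B -> f and substitute in every rule of length ≥2.
BIN: M -> ABM becomes M -> AC, C -> BM.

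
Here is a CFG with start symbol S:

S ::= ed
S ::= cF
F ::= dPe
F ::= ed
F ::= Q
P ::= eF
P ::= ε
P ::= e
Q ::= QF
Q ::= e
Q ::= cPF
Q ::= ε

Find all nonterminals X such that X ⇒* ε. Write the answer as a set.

Directly nullable (have an ε-rule): {P, Q}.
F is nullable via F -> Q (every symbol on the right is already known nullable).
Not nullable: S — each has a terminal in every rule's right-hand side or depends on a non-nullable symbol.

{F, P, Q}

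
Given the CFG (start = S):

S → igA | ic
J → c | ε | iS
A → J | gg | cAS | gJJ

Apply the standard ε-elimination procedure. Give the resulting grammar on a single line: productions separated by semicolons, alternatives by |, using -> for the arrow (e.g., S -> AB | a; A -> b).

Nullable set: {A, J}.
S -> igA: A nullable, giving ig | igA.
A -> J: J nullable, giving J.
A -> cAS: A nullable, giving cAS | cS.
A -> gJJ: J, J nullable, giving g | gJ | gJJ.
Drop J -> ε.
Unchanged (no nullable symbols): S -> ic; A -> gg; J -> c; J -> iS.

S -> ic | ig | igA; A -> J | g | cS | gJ | gg | cAS | gJJ; J -> c | iS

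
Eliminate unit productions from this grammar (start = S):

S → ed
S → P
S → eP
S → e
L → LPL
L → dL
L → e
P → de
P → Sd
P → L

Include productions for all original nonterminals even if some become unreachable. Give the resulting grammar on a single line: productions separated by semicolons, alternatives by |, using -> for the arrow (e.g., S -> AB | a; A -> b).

Unit productions: P->L, S->P.
Unit pairs (A ⇒* B via units): (P,L), (S,L), (S,P).
S: inherits non-unit rules of {L, P, S} → LPL | Sd | dL | de | e | eP | ed.
L: inherits non-unit rules of {L} → LPL | dL | e.
P: inherits non-unit rules of {L, P} → LPL | Sd | dL | de | e.

S -> e | Sd | dL | de | eP | ed | LPL; L -> e | dL | LPL; P -> e | Sd | dL | de | LPL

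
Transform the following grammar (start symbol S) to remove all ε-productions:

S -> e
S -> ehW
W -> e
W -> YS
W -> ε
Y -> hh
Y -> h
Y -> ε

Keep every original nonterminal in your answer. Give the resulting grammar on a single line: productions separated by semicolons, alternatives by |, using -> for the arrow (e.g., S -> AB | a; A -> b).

Nullable set: {W, Y}.
S -> ehW: W nullable, giving eh | ehW.
Drop W -> ε.
W -> YS: Y nullable, giving S | YS.
Drop Y -> ε.
Unchanged (no nullable symbols): S -> e; W -> e; Y -> h; Y -> hh.

S -> e | eh | ehW; W -> S | e | YS; Y -> h | hh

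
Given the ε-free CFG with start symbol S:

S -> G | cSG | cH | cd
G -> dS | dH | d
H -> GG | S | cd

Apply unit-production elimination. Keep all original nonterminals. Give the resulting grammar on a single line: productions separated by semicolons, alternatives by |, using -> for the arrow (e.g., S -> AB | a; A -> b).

Unit productions: H->S, S->G.
Unit pairs (A ⇒* B via units): (H,G), (H,S), (S,G).
S: inherits non-unit rules of {G, S} → cH | cSG | cd | d | dH | dS.
G: inherits non-unit rules of {G} → d | dH | dS.
H: inherits non-unit rules of {G, H, S} → GG | cH | cSG | cd | d | dH | dS.

S -> d | cH | cd | dH | dS | cSG; G -> d | dH | dS; H -> d | GG | cH | cd | dH | dS | cSG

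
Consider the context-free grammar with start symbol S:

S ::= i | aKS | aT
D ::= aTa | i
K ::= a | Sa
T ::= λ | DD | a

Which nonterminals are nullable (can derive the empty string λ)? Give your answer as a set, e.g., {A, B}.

{T}

Directly nullable (have an ε-rule): {T}.
Not nullable: D, K, S — each has a terminal in every rule's right-hand side or depends on a non-nullable symbol.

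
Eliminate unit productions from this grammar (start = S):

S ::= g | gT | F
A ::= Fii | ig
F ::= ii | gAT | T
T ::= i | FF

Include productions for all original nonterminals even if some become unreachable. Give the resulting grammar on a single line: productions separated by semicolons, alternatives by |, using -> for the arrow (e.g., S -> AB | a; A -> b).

S -> g | i | FF | gT | ii | gAT; A -> ig | Fii; F -> i | FF | ii | gAT; T -> i | FF

Unit productions: F->T, S->F.
Unit pairs (A ⇒* B via units): (F,T), (S,F), (S,T).
S: inherits non-unit rules of {F, S, T} → FF | g | gAT | gT | i | ii.
A: inherits non-unit rules of {A} → Fii | ig.
F: inherits non-unit rules of {F, T} → FF | gAT | i | ii.
T: inherits non-unit rules of {T} → FF | i.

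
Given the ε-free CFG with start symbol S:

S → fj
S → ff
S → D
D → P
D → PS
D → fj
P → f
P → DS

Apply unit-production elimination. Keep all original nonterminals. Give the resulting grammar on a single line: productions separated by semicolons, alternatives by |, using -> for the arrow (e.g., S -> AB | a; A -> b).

Unit productions: D->P, S->D.
Unit pairs (A ⇒* B via units): (D,P), (S,D), (S,P).
S: inherits non-unit rules of {D, P, S} → DS | PS | f | ff | fj.
D: inherits non-unit rules of {D, P} → DS | PS | f | fj.
P: inherits non-unit rules of {P} → DS | f.

S -> f | DS | PS | ff | fj; D -> f | DS | PS | fj; P -> f | DS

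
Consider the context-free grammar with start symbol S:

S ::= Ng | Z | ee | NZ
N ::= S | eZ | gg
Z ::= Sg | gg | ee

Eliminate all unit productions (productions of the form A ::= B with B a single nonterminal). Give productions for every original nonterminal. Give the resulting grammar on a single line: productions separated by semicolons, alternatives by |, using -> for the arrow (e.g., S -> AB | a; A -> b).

Unit productions: N->S, S->Z.
Unit pairs (A ⇒* B via units): (N,S), (N,Z), (S,Z).
S: inherits non-unit rules of {S, Z} → NZ | Ng | Sg | ee | gg.
N: inherits non-unit rules of {N, S, Z} → NZ | Ng | Sg | eZ | ee | gg.
Z: inherits non-unit rules of {Z} → Sg | ee | gg.

S -> NZ | Ng | Sg | ee | gg; N -> NZ | Ng | Sg | eZ | ee | gg; Z -> Sg | ee | gg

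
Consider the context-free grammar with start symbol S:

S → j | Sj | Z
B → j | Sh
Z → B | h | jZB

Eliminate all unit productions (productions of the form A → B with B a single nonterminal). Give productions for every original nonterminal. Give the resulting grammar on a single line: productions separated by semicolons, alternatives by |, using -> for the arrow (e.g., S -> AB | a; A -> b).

Unit productions: S->Z, Z->B.
Unit pairs (A ⇒* B via units): (S,B), (S,Z), (Z,B).
S: inherits non-unit rules of {B, S, Z} → Sh | Sj | h | j | jZB.
B: inherits non-unit rules of {B} → Sh | j.
Z: inherits non-unit rules of {B, Z} → Sh | h | j | jZB.

S -> h | j | Sh | Sj | jZB; B -> j | Sh; Z -> h | j | Sh | jZB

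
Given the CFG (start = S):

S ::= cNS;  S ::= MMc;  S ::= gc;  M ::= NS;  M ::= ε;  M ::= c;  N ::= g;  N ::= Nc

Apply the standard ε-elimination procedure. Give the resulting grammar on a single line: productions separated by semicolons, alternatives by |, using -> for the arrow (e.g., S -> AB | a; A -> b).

Nullable set: {M}.
S -> MMc: M, M nullable, giving MMc | Mc | c.
Drop M -> ε.
Unchanged (no nullable symbols): S -> cNS; S -> gc; M -> NS; M -> c; N -> Nc; N -> g.

S -> c | Mc | gc | MMc | cNS; M -> c | NS; N -> g | Nc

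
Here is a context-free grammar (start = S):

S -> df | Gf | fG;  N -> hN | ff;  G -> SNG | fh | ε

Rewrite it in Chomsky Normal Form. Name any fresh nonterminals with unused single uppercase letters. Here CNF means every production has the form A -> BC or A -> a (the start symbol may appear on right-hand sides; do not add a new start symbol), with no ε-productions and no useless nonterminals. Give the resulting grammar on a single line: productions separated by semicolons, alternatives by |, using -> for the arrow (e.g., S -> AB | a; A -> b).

S -> f | AG | CA | GA; A -> f; B -> h; C -> d; D -> NG; G -> AB | SD | SN; N -> AA | BN

Nullable: {G}; after ε-elimination: S -> f | Gf | df | fG; G -> SN | fh | SNG; N -> ff | hN.
No unit productions to eliminate.
TERM: introduce C -> d, A -> f, B -> h and substitute in every rule of length ≥2.
BIN: G -> SNG becomes G -> SD, D -> NG.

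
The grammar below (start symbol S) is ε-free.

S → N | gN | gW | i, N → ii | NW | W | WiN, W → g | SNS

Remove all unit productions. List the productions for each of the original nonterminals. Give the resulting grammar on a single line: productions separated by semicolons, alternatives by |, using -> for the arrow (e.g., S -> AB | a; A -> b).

S -> g | i | NW | gN | gW | ii | SNS | WiN; N -> g | NW | ii | SNS | WiN; W -> g | SNS

Unit productions: N->W, S->N.
Unit pairs (A ⇒* B via units): (N,W), (S,N), (S,W).
S: inherits non-unit rules of {N, S, W} → NW | SNS | WiN | g | gN | gW | i | ii.
N: inherits non-unit rules of {N, W} → NW | SNS | WiN | g | ii.
W: inherits non-unit rules of {W} → SNS | g.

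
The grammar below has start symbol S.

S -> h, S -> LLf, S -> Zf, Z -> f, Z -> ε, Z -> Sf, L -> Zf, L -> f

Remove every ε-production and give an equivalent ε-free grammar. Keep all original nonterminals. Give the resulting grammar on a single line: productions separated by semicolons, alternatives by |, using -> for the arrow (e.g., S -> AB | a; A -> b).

S -> f | h | Zf | LLf; L -> f | Zf; Z -> f | Sf

Nullable set: {Z}.
S -> Zf: Z nullable, giving Zf | f.
L -> Zf: Z nullable, giving Zf | f.
Drop Z -> ε.
Unchanged (no nullable symbols): S -> LLf; S -> h; L -> f; Z -> Sf; Z -> f.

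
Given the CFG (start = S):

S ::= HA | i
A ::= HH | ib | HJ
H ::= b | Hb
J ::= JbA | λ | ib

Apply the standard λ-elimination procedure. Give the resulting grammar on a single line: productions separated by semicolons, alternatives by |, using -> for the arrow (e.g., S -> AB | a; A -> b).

Nullable set: {J}.
A -> HJ: J nullable, giving H | HJ.
Drop J -> λ.
J -> JbA: J nullable, giving JbA | bA.
Unchanged (no nullable symbols): S -> HA; S -> i; A -> HH; A -> ib; H -> Hb; H -> b; J -> ib.

S -> i | HA; A -> H | HH | HJ | ib; H -> b | Hb; J -> bA | ib | JbA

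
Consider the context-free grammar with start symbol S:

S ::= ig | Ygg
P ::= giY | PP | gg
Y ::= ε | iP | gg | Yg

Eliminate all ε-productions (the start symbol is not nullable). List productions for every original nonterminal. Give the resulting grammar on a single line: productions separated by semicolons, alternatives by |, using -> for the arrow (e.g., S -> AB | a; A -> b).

Nullable set: {Y}.
S -> Ygg: Y nullable, giving Ygg | gg.
P -> giY: Y nullable, giving gi | giY.
Drop Y -> ε.
Y -> Yg: Y nullable, giving Yg | g.
Unchanged (no nullable symbols): S -> ig; P -> PP; P -> gg; Y -> gg; Y -> iP.

S -> gg | ig | Ygg; P -> PP | gg | gi | giY; Y -> g | Yg | gg | iP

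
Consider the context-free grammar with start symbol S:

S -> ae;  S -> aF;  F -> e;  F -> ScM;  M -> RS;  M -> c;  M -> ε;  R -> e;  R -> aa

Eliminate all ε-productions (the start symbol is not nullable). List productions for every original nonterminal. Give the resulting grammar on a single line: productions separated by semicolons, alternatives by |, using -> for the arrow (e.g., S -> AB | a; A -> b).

Nullable set: {M}.
F -> ScM: M nullable, giving Sc | ScM.
Drop M -> ε.
Unchanged (no nullable symbols): S -> aF; S -> ae; F -> e; M -> RS; M -> c; R -> aa; R -> e.

S -> aF | ae; F -> e | Sc | ScM; M -> c | RS; R -> e | aa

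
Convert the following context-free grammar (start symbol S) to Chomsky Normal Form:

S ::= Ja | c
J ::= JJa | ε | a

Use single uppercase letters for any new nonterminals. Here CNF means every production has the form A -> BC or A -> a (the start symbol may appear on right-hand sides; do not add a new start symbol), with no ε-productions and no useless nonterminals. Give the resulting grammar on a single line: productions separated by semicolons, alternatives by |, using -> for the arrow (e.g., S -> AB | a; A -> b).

Nullable: {J}; after ε-elimination: S -> a | c | Ja; J -> a | Ja | JJa.
No unit productions to eliminate.
TERM: introduce A -> a and substitute in every rule of length ≥2.
BIN: J -> JJA becomes J -> JB, B -> JA.

S -> a | c | JA; A -> a; B -> JA; J -> a | JA | JB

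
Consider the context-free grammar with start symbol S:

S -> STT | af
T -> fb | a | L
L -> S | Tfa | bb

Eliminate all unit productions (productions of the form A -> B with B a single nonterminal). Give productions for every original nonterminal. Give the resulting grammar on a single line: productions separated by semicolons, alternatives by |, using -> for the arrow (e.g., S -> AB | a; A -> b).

Unit productions: L->S, T->L.
Unit pairs (A ⇒* B via units): (L,S), (T,L), (T,S).
S: inherits non-unit rules of {S} → STT | af.
L: inherits non-unit rules of {L, S} → STT | Tfa | af | bb.
T: inherits non-unit rules of {L, S, T} → STT | Tfa | a | af | bb | fb.

S -> af | STT; L -> af | bb | STT | Tfa; T -> a | af | bb | fb | STT | Tfa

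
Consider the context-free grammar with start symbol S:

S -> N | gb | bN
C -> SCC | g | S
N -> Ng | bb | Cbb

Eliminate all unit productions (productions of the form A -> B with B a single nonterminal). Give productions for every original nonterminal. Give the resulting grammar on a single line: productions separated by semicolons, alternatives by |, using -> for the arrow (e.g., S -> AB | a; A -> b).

S -> Ng | bN | bb | gb | Cbb; C -> g | Ng | bN | bb | gb | Cbb | SCC; N -> Ng | bb | Cbb

Unit productions: C->S, S->N.
Unit pairs (A ⇒* B via units): (C,N), (C,S), (S,N).
S: inherits non-unit rules of {N, S} → Cbb | Ng | bN | bb | gb.
C: inherits non-unit rules of {C, N, S} → Cbb | Ng | SCC | bN | bb | g | gb.
N: inherits non-unit rules of {N} → Cbb | Ng | bb.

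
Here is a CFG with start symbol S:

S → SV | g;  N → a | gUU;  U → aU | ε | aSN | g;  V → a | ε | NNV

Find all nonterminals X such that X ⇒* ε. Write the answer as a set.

{U, V}

Directly nullable (have an ε-rule): {U, V}.
Not nullable: N, S — each has a terminal in every rule's right-hand side or depends on a non-nullable symbol.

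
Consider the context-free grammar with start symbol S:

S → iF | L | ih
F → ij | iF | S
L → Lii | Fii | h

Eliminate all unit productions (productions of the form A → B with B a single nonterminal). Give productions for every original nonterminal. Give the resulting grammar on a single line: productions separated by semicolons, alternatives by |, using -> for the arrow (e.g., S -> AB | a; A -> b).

Unit productions: F->S, S->L.
Unit pairs (A ⇒* B via units): (F,L), (F,S), (S,L).
S: inherits non-unit rules of {L, S} → Fii | Lii | h | iF | ih.
F: inherits non-unit rules of {F, L, S} → Fii | Lii | h | iF | ih | ij.
L: inherits non-unit rules of {L} → Fii | Lii | h.

S -> h | iF | ih | Fii | Lii; F -> h | iF | ih | ij | Fii | Lii; L -> h | Fii | Lii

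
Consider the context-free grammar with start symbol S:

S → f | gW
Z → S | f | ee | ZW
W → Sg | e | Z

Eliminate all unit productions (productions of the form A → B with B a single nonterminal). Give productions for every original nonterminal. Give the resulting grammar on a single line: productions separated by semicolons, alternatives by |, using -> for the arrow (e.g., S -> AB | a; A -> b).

Unit productions: W->Z, Z->S.
Unit pairs (A ⇒* B via units): (W,S), (W,Z), (Z,S).
S: inherits non-unit rules of {S} → f | gW.
W: inherits non-unit rules of {S, W, Z} → Sg | ZW | e | ee | f | gW.
Z: inherits non-unit rules of {S, Z} → ZW | ee | f | gW.

S -> f | gW; W -> e | f | Sg | ZW | ee | gW; Z -> f | ZW | ee | gW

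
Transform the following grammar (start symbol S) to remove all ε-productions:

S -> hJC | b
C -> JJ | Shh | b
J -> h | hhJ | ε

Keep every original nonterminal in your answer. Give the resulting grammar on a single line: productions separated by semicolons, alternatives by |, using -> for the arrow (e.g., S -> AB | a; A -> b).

S -> b | h | hC | hJ | hJC; C -> J | b | JJ | Shh; J -> h | hh | hhJ

Nullable set: {C, J}.
S -> hJC: J, C nullable, giving h | hC | hJ | hJC.
C -> JJ: J, J nullable, giving J | JJ.
Drop J -> ε.
J -> hhJ: J nullable, giving hh | hhJ.
Unchanged (no nullable symbols): S -> b; C -> Shh; C -> b; J -> h.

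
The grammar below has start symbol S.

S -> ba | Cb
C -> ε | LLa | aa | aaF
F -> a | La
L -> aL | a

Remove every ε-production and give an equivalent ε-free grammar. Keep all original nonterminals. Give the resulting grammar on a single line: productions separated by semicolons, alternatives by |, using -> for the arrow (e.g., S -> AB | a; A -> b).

Nullable set: {C}.
S -> Cb: C nullable, giving Cb | b.
Drop C -> ε.
Unchanged (no nullable symbols): S -> ba; C -> LLa; C -> aa; C -> aaF; F -> La; F -> a; L -> a; L -> aL.

S -> b | Cb | ba; C -> aa | LLa | aaF; F -> a | La; L -> a | aL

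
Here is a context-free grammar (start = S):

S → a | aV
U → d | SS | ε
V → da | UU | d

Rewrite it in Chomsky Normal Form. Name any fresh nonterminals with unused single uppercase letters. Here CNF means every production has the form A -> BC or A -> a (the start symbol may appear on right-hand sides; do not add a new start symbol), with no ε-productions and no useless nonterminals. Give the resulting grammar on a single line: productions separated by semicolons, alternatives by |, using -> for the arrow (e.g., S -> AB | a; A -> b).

S -> a | AV; A -> a; B -> d; U -> d | SS; V -> d | BA | SS | UU

Nullable: {U, V}; after ε-elimination: S -> a | aV; U -> d | SS; V -> U | d | UU | da.
After unit-elimination: S -> a | aV; U -> d | SS; V -> d | SS | UU | da.
TERM: introduce A -> a, B -> d and substitute in every rule of length ≥2.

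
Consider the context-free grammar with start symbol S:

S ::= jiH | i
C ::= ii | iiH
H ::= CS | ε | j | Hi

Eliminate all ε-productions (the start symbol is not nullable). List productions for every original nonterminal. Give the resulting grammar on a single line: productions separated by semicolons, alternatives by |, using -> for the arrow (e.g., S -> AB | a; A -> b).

S -> i | ji | jiH; C -> ii | iiH; H -> i | j | CS | Hi

Nullable set: {H}.
S -> jiH: H nullable, giving ji | jiH.
C -> iiH: H nullable, giving ii | iiH.
Drop H -> ε.
H -> Hi: H nullable, giving Hi | i.
Unchanged (no nullable symbols): S -> i; C -> ii; H -> CS; H -> j.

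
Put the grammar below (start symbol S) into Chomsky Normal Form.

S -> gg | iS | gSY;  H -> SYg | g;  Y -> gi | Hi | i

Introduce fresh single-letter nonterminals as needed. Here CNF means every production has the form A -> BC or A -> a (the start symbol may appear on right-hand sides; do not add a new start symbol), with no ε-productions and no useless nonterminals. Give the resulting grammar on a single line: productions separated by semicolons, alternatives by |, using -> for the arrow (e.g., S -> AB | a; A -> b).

S -> AA | AD | BS; A -> g; B -> i; C -> YA; D -> SY; H -> g | SC; Y -> i | AB | HB

No ε-productions.
No unit productions to eliminate.
TERM: introduce A -> g, B -> i and substitute in every rule of length ≥2.
BIN: H -> SYA becomes H -> SC, C -> YA; S -> ASY becomes S -> AD, D -> SY.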